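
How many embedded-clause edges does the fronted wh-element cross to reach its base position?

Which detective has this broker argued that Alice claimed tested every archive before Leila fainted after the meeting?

"which detective" is extracted from the subject of "tested".
Boundaries crossed, outermost first: [that], [Ø] — 2 in total.

2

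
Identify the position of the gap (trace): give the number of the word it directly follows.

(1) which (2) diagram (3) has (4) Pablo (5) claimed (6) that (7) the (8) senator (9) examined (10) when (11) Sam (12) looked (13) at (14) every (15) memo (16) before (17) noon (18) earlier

The displaced element is "which diagram" (word 2).
It is linked across 1 clause boundary (that).
It functions as the direct object of "examined", so the gap sits immediately after word 9 ("examined").
Base order: Pablo has claimed that the senator examined which diagram when Sam looked at every memo before noon earlier.

9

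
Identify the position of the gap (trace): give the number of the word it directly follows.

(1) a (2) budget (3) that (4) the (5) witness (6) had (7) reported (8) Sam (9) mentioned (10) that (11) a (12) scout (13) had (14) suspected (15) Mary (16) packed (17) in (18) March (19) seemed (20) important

16

The displaced element is "a budget" (word 2).
It is linked across 3 clause boundaries (Ø → that → Ø).
It functions as the direct object of "packed", so the gap sits immediately after word 16 ("packed").
Base order: The witness had reported Sam mentioned that a scout had suspected Mary packed a budget in March.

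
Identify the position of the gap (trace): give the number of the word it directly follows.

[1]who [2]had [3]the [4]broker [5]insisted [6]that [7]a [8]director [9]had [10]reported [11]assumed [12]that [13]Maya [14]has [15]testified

The displaced element is "who" (word 1).
It is linked across 2 clause boundaries (that → Ø).
It functions as the subject of "assumed", so the gap sits immediately after word 10 ("reported").
Base order: The broker had insisted that a director had reported that who assumed that Maya has testified.

10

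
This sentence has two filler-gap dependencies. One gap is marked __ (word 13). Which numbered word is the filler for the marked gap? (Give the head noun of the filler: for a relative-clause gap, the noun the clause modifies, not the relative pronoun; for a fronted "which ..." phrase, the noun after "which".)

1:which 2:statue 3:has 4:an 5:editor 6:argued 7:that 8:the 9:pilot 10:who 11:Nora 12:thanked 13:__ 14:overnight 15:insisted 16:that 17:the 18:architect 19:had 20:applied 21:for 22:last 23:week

The marked gap is inside the relative clause, the direct object of "thanked".
Its filler is the head noun "pilot" (via "who"), at word 9.
(The other dependency links word 2 to a gap after word 21.)

9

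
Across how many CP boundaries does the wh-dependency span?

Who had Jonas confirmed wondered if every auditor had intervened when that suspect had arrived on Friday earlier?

"who" is extracted from the subject of "wondered".
Boundaries crossed, outermost first: [Ø] — 1 in total.

1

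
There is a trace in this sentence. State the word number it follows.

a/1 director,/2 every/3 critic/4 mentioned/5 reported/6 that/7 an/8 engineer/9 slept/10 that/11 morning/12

The displaced element is "a director" (word 2).
It is linked across 1 clause boundary (Ø).
It functions as the subject of "reported", so the gap sits immediately after word 5 ("mentioned").
Base order: Every critic mentioned that a director reported that an engineer slept that morning.

5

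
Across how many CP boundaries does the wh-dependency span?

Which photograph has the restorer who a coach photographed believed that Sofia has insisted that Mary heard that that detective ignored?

3

"which photograph" is extracted from the object of "ignored".
Boundaries crossed, outermost first: [that], [that], [that] — 3 in total.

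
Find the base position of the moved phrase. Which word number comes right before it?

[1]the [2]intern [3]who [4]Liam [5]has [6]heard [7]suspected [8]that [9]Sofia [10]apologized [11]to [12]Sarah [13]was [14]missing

6

The displaced element is "the intern" (word 2).
It is linked across 1 clause boundary (Ø).
It functions as the subject of "suspected", so the gap sits immediately after word 6 ("heard").
Base order: Liam has heard that the intern suspected that Sofia apologized to Sarah.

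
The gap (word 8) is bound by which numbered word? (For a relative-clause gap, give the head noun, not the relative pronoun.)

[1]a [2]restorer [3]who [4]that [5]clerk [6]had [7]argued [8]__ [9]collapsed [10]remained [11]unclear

The gap at 8 is the subject of "collapsed", inside a relative clause.
The relative pronoun is "who" (word 3); it is bound by the head noun immediately before it.
Its filler is the head noun "restorer", at word 2.

2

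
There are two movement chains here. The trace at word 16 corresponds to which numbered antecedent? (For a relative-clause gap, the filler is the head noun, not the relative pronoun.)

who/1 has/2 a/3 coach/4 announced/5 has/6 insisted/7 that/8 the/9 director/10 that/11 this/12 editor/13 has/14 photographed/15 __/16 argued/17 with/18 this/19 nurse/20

10

The marked gap is inside the relative clause, the direct object of "photographed".
Its filler is the head noun "director" (via "that"), at word 10.
(The other dependency links word 1 to a gap after word 5.)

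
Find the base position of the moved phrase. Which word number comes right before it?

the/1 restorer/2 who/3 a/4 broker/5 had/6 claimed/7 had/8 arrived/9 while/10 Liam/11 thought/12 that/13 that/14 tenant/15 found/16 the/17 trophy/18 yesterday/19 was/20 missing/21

The displaced element is "the restorer" (word 2).
It is linked across 1 clause boundary (Ø).
It functions as the subject of "arrived", so the gap sits immediately after word 7 ("claimed").
Base order: A broker had claimed that the restorer had arrived while Liam thought that that tenant found the trophy yesterday.

7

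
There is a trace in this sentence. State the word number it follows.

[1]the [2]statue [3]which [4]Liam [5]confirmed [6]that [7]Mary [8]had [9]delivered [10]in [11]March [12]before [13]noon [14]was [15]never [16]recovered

The displaced element is "the statue" (word 2).
It is linked across 1 clause boundary (that).
It functions as the direct object of "delivered", so the gap sits immediately after word 9 ("delivered").
Base order: Liam confirmed that Mary had delivered the statue in March before noon.

9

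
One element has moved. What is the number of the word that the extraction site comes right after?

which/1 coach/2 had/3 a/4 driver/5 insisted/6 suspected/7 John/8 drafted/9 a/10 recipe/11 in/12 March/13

6

The displaced element is "which coach" (word 2).
It is linked across 1 clause boundary (Ø).
It functions as the subject of "suspected", so the gap sits immediately after word 6 ("insisted").
Base order: A driver had insisted that which coach suspected John drafted a recipe in March.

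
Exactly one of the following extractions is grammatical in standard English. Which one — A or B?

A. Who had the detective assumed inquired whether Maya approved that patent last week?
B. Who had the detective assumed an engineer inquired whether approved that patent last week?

A

In B, the wh-phrase is extracted from inside a wh-island (introduced by "whether"), which blocks movement.
In A, the extraction path crosses only that-complement boundaries, which are transparent.
So A is grammatical.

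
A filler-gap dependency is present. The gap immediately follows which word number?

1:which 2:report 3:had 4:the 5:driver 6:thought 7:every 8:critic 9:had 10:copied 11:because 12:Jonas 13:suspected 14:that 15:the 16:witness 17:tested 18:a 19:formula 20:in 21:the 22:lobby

The displaced element is "which report" (word 2).
It is linked across 1 clause boundary (Ø).
It functions as the direct object of "copied", so the gap sits immediately after word 10 ("copied").
Base order: The driver had thought every critic had copied which report because Jonas suspected that the witness tested a formula in the lobby.

10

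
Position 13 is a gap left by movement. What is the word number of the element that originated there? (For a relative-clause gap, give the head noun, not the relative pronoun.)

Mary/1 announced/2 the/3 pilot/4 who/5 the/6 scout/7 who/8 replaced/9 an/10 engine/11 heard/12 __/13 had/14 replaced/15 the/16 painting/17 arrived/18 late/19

The gap at 13 is the subject of "replaced", inside a relative clause.
The relative pronoun is "who" (word 5); it is bound by the head noun immediately before it.
Its filler is the head noun "pilot", at word 4.

4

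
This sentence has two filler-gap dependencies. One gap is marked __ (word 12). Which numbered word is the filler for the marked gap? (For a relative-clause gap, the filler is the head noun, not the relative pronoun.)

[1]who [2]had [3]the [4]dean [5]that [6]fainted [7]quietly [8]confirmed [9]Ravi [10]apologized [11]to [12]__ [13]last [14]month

1

The marked gap is the object of the preposition "to" of "apologized".
Its filler is the fronted wh-phrase "who", at word 1.
(The other dependency links word 4 to a gap after word 5.)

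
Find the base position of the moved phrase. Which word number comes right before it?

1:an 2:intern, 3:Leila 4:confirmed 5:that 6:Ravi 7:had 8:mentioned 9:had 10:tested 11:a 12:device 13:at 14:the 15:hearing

The displaced element is "an intern" (word 2).
It is linked across 2 clause boundaries (that → Ø).
It functions as the subject of "tested", so the gap sits immediately after word 8 ("mentioned").
Base order: Leila confirmed that Ravi had mentioned that an intern had tested a device at the hearing.

8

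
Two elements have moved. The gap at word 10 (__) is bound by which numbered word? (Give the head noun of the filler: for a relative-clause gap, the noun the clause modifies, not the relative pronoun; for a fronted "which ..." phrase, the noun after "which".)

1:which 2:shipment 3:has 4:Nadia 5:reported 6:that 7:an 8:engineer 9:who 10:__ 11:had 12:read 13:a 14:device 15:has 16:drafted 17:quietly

8

The marked gap is inside the relative clause, the subject of "read".
Its filler is the head noun "engineer" (via "who"), at word 8.
(The other dependency links word 2 to a gap after word 16.)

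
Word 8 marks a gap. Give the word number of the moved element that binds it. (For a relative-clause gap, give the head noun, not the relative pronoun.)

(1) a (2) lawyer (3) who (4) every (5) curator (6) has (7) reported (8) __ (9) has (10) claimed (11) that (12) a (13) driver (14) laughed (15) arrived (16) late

2

The gap at 8 is the subject of "claimed", inside a relative clause.
The relative pronoun is "who" (word 3); it is bound by the head noun immediately before it.
Its filler is the head noun "lawyer", at word 2.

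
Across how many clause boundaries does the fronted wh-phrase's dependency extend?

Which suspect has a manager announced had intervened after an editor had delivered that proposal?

"which suspect" is extracted from the subject of "intervened".
Boundaries crossed, outermost first: [Ø] — 1 in total.

1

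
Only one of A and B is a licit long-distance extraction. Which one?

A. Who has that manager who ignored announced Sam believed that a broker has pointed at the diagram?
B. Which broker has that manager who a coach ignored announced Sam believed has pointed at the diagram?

In A, the wh-phrase is extracted from inside a complex-NP island (relative clause) (introduced by "who"), which blocks movement.
In B, the extraction path crosses only that-complement boundaries, which are transparent.
So B is grammatical.

B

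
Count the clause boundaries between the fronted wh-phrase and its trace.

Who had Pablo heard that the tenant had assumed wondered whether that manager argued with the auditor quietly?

2

"who" is extracted from the subject of "wondered".
Boundaries crossed, outermost first: [that], [Ø] — 2 in total.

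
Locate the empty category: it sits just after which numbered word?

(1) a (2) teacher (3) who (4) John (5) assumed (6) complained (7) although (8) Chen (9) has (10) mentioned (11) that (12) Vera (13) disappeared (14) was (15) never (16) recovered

5

The displaced element is "a teacher" (word 2).
It is linked across 1 clause boundary (Ø).
It functions as the subject of "complained", so the gap sits immediately after word 5 ("assumed").
Base order: John assumed that a teacher complained although Chen has mentioned that Vera disappeared.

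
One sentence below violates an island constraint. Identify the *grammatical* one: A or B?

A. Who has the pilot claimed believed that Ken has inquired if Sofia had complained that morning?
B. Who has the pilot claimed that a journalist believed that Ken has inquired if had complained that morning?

A

In B, the wh-phrase is extracted from inside a wh-island (introduced by "if"), which blocks movement.
In A, the extraction path crosses only that-complement boundaries, which are transparent.
So A is grammatical.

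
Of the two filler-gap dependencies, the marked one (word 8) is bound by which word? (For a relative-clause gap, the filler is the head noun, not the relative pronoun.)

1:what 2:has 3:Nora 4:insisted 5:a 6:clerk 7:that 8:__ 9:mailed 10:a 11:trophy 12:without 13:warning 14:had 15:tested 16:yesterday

6

The marked gap is inside the relative clause, the subject of "mailed".
Its filler is the head noun "clerk" (via "that"), at word 6.
(The other dependency links word 1 to a gap after word 15.)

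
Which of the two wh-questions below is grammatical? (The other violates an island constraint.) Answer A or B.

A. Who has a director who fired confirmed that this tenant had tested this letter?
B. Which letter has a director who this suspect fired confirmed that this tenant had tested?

B

In A, the wh-phrase is extracted from inside a complex-NP island (relative clause) (introduced by "who"), which blocks movement.
In B, the extraction path crosses only that-complement boundaries, which are transparent.
So B is grammatical.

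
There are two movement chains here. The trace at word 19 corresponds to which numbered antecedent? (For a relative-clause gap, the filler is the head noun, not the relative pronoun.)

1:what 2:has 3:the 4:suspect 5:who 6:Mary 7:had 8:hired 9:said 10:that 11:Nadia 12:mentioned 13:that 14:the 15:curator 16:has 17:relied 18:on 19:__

1

The marked gap is the object of the preposition "on" of "relied".
Its filler is the fronted wh-phrase "what", at word 1.
(The other dependency links word 4 to a gap after word 8.)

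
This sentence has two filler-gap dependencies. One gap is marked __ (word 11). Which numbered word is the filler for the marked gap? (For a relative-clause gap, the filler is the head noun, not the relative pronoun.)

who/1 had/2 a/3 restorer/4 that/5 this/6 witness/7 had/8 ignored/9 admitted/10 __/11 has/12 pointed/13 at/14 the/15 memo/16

1

The marked gap is the subject of "pointed".
Its filler is the fronted wh-phrase "who", at word 1.
(The other dependency links word 4 to a gap after word 9.)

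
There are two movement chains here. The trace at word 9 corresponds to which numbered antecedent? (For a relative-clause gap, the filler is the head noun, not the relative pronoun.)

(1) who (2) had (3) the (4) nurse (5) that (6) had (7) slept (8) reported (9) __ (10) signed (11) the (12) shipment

1

The marked gap is the subject of "signed".
Its filler is the fronted wh-phrase "who", at word 1.
(The other dependency links word 4 to a gap after word 5.)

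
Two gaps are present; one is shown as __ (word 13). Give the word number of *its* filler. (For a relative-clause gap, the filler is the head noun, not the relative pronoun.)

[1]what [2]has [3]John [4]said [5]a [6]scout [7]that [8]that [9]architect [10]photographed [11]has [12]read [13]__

The marked gap is the direct object of "read".
Its filler is the fronted wh-phrase "what", at word 1.
(The other dependency links word 6 to a gap after word 10.)

1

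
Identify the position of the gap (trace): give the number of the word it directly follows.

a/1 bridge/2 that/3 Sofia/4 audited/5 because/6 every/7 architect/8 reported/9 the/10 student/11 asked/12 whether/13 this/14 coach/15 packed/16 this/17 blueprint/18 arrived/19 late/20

The displaced element is "a bridge" (word 2).
It functions as the direct object of "audited", so the gap sits immediately after word 5 ("audited").
Base order: Sofia audited a bridge because every architect reported the student asked whether this coach packed this blueprint.

5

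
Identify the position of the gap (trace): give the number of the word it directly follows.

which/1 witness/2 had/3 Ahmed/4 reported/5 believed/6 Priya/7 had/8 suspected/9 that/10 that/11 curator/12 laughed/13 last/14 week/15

5

The displaced element is "which witness" (word 2).
It is linked across 1 clause boundary (Ø).
It functions as the subject of "believed", so the gap sits immediately after word 5 ("reported").
Base order: Ahmed had reported that which witness believed Priya had suspected that that curator laughed last week.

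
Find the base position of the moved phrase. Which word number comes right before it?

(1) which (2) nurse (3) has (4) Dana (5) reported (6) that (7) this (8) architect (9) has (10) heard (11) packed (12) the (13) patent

10

The displaced element is "which nurse" (word 2).
It is linked across 2 clause boundaries (that → Ø).
It functions as the subject of "packed", so the gap sits immediately after word 10 ("heard").
Base order: Dana has reported that this architect has heard which nurse packed the patent.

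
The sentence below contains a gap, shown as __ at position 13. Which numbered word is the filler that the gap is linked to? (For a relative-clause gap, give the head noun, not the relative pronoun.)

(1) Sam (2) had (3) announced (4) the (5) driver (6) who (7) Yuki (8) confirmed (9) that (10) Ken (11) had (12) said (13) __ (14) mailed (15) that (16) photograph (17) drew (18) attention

5

The gap at 13 is the subject of "mailed", inside a relative clause.
The relative pronoun is "who" (word 6); it is bound by the head noun immediately before it.
Its filler is the head noun "driver", at word 5.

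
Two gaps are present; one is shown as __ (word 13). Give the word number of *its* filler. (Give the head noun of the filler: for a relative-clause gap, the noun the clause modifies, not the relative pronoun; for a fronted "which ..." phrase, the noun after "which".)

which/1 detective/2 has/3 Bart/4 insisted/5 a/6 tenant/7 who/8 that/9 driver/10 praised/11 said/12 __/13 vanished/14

2

The marked gap is the subject of "vanished".
Its filler is the fronted wh-phrase "which detective", at word 2.
(The other dependency links word 7 to a gap after word 11.)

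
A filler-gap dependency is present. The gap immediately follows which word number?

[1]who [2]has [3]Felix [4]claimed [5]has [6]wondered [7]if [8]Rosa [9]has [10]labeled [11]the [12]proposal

The displaced element is "who" (word 1).
It is linked across 1 clause boundary (Ø).
It functions as the subject of "wondered", so the gap sits immediately after word 4 ("claimed").
Base order: Felix has claimed who has wondered if Rosa has labeled the proposal.

4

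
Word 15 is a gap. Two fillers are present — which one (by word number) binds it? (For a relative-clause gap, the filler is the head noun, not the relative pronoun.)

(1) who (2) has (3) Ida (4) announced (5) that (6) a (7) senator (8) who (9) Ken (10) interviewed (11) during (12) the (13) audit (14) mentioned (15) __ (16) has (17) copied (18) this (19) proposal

The marked gap is the subject of "copied".
Its filler is the fronted wh-phrase "who", at word 1.
(The other dependency links word 7 to a gap after word 10.)

1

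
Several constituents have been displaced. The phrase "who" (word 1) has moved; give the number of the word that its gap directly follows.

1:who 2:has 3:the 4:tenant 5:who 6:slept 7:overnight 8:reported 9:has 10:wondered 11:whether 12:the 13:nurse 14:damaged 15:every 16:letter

The displaced element is "who" (word 1).
It is linked across 1 clause boundary (Ø).
It functions as the subject of "wondered", so the gap sits immediately after word 8 ("reported").
Base order: The tenant who slept overnight has reported who has wondered whether the nurse damaged every letter.

8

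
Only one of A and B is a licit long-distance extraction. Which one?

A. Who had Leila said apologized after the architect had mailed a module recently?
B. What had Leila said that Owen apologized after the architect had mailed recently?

A

In B, the wh-phrase is extracted from inside an adjunct island (introduced by "after"), which blocks movement.
In A, the extraction path crosses only that-complement boundaries, which are transparent.
So A is grammatical.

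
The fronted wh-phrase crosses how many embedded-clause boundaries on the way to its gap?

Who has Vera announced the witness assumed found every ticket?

"who" is extracted from the subject of "found".
Boundaries crossed, outermost first: [Ø], [Ø] — 2 in total.

2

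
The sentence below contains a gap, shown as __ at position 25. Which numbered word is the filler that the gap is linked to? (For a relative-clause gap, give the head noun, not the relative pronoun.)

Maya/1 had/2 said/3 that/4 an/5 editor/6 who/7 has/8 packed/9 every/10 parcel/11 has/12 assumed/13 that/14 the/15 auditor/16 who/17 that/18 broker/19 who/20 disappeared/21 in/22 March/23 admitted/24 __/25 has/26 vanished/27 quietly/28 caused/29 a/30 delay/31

The gap at 25 is the subject of "vanished", inside a relative clause.
The relative pronoun is "who" (word 17); it is bound by the head noun immediately before it.
Its filler is the head noun "auditor", at word 16.

16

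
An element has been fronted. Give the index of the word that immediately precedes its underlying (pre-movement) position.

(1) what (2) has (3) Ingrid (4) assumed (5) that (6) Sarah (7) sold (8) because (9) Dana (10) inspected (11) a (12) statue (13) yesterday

The displaced element is "what" (word 1).
It is linked across 1 clause boundary (that).
It functions as the direct object of "sold", so the gap sits immediately after word 7 ("sold").
Base order: Ingrid has assumed that Sarah sold what because Dana inspected a statue yesterday.

7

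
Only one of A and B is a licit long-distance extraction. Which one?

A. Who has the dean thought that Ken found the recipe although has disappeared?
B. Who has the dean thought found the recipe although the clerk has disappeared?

In A, the wh-phrase is extracted from inside an adjunct island (introduced by "although"), which blocks movement.
In B, the extraction path crosses only that-complement boundaries, which are transparent.
So B is grammatical.

B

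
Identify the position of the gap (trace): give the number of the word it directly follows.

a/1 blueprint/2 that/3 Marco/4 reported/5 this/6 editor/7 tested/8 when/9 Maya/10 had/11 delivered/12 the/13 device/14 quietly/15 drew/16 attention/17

The displaced element is "a blueprint" (word 2).
It is linked across 1 clause boundary (Ø).
It functions as the direct object of "tested", so the gap sits immediately after word 8 ("tested").
Base order: Marco reported this editor tested a blueprint when Maya had delivered the device quietly.

8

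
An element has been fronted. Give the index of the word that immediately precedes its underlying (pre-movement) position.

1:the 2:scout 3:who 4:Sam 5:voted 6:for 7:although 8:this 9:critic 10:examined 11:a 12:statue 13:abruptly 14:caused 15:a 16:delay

6

The displaced element is "the scout" (word 2).
It functions as the object of the preposition "for" of "voted", so the gap sits immediately after word 6 ("for").
Base order: Sam voted for the scout although this critic examined a statue abruptly.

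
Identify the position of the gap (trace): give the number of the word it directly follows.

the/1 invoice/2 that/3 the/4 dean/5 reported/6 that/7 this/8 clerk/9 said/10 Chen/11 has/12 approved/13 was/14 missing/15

The displaced element is "the invoice" (word 2).
It is linked across 2 clause boundaries (that → Ø).
It functions as the direct object of "approved", so the gap sits immediately after word 13 ("approved").
Base order: The dean reported that this clerk said Chen has approved the invoice.

13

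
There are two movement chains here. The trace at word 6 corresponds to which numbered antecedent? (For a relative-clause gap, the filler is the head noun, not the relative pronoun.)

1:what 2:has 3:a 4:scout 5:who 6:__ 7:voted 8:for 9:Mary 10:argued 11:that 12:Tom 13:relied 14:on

The marked gap is inside the relative clause, the subject of "voted".
Its filler is the head noun "scout" (via "who"), at word 4.
(The other dependency links word 1 to a gap after word 14.)

4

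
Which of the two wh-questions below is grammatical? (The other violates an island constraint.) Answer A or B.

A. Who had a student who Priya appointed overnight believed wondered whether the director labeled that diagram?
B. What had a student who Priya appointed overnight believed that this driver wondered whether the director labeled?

A

In B, the wh-phrase is extracted from inside a wh-island (introduced by "whether"), which blocks movement.
In A, the extraction path crosses only that-complement boundaries, which are transparent.
So A is grammatical.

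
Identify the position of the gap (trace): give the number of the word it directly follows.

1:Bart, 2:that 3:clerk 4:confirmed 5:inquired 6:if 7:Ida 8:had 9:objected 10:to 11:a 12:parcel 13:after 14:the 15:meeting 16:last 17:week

4

The displaced element is "Bart" (word 1).
It is linked across 1 clause boundary (Ø).
It functions as the subject of "inquired", so the gap sits immediately after word 4 ("confirmed").
Base order: That clerk confirmed that Bart inquired if Ida had objected to a parcel after the meeting last week.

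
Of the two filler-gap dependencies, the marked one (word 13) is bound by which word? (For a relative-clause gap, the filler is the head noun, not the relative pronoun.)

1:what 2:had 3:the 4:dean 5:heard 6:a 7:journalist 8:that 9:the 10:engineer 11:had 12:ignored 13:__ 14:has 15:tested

The marked gap is inside the relative clause, the direct object of "ignored".
Its filler is the head noun "journalist" (via "that"), at word 7.
(The other dependency links word 1 to a gap after word 15.)

7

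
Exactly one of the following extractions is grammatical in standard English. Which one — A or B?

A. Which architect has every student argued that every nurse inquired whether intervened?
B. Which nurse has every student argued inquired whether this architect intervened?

B

In A, the wh-phrase is extracted from inside a wh-island (introduced by "whether"), which blocks movement.
In B, the extraction path crosses only that-complement boundaries, which are transparent.
So B is grammatical.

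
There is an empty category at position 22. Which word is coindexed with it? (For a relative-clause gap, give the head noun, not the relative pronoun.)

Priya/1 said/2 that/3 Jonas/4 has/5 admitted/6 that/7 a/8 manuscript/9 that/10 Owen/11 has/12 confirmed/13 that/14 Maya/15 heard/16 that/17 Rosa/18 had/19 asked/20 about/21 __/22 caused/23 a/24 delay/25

9

The gap at 22 is the prepositional object of "asked", inside a relative clause.
The relative pronoun is "that" (word 10); it is bound by the head noun immediately before it.
Its filler is the head noun "manuscript", at word 9.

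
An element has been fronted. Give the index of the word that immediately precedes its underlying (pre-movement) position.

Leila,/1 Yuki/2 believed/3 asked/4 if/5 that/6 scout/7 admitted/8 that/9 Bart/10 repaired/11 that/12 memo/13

3

The displaced element is "Leila" (word 1).
It is linked across 1 clause boundary (Ø).
It functions as the subject of "asked", so the gap sits immediately after word 3 ("believed").
Base order: Yuki believed that Leila asked if that scout admitted that Bart repaired that memo.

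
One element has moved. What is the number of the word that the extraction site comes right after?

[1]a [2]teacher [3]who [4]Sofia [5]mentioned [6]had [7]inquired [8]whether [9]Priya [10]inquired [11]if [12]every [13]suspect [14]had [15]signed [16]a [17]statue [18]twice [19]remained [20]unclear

5

The displaced element is "a teacher" (word 2).
It is linked across 1 clause boundary (Ø).
It functions as the subject of "inquired", so the gap sits immediately after word 5 ("mentioned").
Base order: Sofia mentioned a teacher had inquired whether Priya inquired if every suspect had signed a statue twice.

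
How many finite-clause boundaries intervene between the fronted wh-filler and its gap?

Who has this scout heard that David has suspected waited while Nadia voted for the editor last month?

2

"who" is extracted from the subject of "waited".
Boundaries crossed, outermost first: [that], [Ø] — 2 in total.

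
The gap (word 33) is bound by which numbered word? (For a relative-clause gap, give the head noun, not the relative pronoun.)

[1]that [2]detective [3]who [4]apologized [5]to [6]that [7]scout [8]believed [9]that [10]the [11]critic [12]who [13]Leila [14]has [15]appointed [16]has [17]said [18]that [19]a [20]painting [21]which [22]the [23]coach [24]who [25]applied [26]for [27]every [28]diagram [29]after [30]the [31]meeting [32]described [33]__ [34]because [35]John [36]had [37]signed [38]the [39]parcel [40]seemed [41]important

20

The gap at 33 is the object of "described", inside a relative clause.
The relative pronoun is "which" (word 21); it is bound by the head noun immediately before it.
Its filler is the head noun "painting", at word 20.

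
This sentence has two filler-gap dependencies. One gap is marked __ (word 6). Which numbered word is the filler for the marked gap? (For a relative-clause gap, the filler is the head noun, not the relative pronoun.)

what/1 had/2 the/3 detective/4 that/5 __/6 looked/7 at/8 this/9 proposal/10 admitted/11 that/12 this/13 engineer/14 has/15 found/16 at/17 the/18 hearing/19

4

The marked gap is inside the relative clause, the subject of "looked".
Its filler is the head noun "detective" (via "that"), at word 4.
(The other dependency links word 1 to a gap after word 16.)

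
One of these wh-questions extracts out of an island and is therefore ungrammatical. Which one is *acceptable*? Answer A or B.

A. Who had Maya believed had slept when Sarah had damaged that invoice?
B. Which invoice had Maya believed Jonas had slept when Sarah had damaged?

In B, the wh-phrase is extracted from inside an adjunct island (introduced by "when"), which blocks movement.
In A, the extraction path crosses only that-complement boundaries, which are transparent.
So A is grammatical.

A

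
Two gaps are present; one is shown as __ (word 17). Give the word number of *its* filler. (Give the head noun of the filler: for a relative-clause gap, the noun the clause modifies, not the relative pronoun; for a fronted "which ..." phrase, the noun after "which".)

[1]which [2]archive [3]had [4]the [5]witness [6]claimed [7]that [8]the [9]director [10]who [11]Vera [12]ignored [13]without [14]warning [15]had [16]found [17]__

The marked gap is the direct object of "found".
Its filler is the fronted wh-phrase "which archive", at word 2.
(The other dependency links word 9 to a gap after word 12.)

2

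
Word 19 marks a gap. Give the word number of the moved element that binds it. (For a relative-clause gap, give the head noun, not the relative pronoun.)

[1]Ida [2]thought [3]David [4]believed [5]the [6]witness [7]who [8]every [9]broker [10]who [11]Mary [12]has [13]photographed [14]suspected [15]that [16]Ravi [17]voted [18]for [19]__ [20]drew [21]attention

The gap at 19 is the prepositional object of "voted", inside a relative clause.
The relative pronoun is "who" (word 7); it is bound by the head noun immediately before it.
Its filler is the head noun "witness", at word 6.

6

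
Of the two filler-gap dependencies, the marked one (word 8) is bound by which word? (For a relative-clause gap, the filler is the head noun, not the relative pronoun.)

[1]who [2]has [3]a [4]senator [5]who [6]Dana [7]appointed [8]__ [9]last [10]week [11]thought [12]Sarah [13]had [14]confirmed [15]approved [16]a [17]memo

The marked gap is inside the relative clause, the direct object of "appointed".
Its filler is the head noun "senator" (via "who"), at word 4.
(The other dependency links word 1 to a gap after word 14.)

4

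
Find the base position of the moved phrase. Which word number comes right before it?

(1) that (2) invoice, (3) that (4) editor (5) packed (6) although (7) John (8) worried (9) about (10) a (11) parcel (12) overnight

The displaced element is "that invoice" (word 2).
It functions as the direct object of "packed", so the gap sits immediately after word 5 ("packed").
Base order: That editor packed that invoice although John worried about a parcel overnight.

5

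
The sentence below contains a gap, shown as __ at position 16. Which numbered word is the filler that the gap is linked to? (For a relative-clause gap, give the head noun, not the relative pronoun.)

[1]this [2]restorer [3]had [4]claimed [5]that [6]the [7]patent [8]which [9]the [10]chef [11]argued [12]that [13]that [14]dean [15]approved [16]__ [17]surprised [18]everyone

The gap at 16 is the object of "approved", inside a relative clause.
The relative pronoun is "which" (word 8); it is bound by the head noun immediately before it.
Its filler is the head noun "patent", at word 7.

7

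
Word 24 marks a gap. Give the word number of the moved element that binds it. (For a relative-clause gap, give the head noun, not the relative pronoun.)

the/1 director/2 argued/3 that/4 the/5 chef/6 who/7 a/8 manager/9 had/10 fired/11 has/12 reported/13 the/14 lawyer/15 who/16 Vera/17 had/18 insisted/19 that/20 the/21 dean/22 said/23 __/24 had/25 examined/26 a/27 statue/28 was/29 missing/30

15

The gap at 24 is the subject of "examined", inside a relative clause.
The relative pronoun is "who" (word 16); it is bound by the head noun immediately before it.
Its filler is the head noun "lawyer", at word 15.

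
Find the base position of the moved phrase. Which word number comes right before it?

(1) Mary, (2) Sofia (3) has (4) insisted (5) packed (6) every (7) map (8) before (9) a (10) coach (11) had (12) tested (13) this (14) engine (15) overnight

4

The displaced element is "Mary" (word 1).
It is linked across 1 clause boundary (Ø).
It functions as the subject of "packed", so the gap sits immediately after word 4 ("insisted").
Base order: Sofia has insisted that Mary packed every map before a coach had tested this engine overnight.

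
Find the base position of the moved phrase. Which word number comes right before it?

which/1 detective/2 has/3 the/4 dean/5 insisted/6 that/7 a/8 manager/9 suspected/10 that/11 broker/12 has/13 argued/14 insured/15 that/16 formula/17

The displaced element is "which detective" (word 2).
It is linked across 3 clause boundaries (that → Ø → Ø).
It functions as the subject of "insured", so the gap sits immediately after word 14 ("argued").
Base order: The dean has insisted that a manager suspected that broker has argued that which detective insured that formula.

14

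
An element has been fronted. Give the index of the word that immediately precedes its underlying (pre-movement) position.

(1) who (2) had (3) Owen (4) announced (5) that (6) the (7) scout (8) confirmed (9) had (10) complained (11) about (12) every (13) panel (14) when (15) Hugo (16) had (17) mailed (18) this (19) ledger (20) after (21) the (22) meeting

8

The displaced element is "who" (word 1).
It is linked across 2 clause boundaries (that → Ø).
It functions as the subject of "complained", so the gap sits immediately after word 8 ("confirmed").
Base order: Owen had announced that the scout confirmed who had complained about every panel when Hugo had mailed this ledger after the meeting.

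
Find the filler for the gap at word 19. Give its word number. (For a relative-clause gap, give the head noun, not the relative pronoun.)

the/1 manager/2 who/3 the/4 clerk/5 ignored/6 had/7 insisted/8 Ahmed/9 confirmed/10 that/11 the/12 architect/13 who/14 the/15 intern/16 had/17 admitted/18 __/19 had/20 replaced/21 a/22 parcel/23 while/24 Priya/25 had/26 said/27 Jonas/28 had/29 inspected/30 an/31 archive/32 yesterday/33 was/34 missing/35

13

The gap at 19 is the subject of "replaced", inside a relative clause.
The relative pronoun is "who" (word 14); it is bound by the head noun immediately before it.
Its filler is the head noun "architect", at word 13.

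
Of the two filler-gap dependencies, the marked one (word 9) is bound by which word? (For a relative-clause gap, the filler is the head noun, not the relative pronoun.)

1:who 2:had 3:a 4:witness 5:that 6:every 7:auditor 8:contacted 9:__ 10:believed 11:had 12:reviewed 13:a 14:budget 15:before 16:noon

4

The marked gap is inside the relative clause, the direct object of "contacted".
Its filler is the head noun "witness" (via "that"), at word 4.
(The other dependency links word 1 to a gap after word 10.)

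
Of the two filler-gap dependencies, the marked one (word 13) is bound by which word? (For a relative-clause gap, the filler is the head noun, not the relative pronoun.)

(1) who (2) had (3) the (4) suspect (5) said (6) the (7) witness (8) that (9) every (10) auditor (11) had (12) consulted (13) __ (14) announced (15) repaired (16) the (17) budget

The marked gap is inside the relative clause, the direct object of "consulted".
Its filler is the head noun "witness" (via "that"), at word 7.
(The other dependency links word 1 to a gap after word 14.)

7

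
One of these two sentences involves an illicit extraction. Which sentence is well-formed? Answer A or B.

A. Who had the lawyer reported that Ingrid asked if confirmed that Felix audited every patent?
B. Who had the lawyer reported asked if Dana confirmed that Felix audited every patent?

In A, the wh-phrase is extracted from inside a wh-island (introduced by "if"), which blocks movement.
In B, the extraction path crosses only that-complement boundaries, which are transparent.
So B is grammatical.

B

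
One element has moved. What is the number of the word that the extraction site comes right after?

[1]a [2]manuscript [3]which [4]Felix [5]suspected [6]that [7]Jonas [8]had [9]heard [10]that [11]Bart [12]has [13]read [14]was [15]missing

The displaced element is "a manuscript" (word 2).
It is linked across 2 clause boundaries (that → that).
It functions as the direct object of "read", so the gap sits immediately after word 13 ("read").
Base order: Felix suspected that Jonas had heard that Bart has read a manuscript.

13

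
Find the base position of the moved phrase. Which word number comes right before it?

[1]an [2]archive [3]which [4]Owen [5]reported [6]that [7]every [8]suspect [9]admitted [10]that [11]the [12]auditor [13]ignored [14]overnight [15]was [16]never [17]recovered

The displaced element is "an archive" (word 2).
It is linked across 2 clause boundaries (that → that).
It functions as the direct object of "ignored", so the gap sits immediately after word 13 ("ignored").
Base order: Owen reported that every suspect admitted that the auditor ignored an archive overnight.

13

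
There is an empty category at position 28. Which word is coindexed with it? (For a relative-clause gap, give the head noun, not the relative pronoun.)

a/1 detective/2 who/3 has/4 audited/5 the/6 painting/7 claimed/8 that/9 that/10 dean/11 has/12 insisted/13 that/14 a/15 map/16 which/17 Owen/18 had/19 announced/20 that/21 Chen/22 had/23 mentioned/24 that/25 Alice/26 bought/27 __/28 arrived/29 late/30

The gap at 28 is the object of "bought", inside a relative clause.
The relative pronoun is "which" (word 17); it is bound by the head noun immediately before it.
Its filler is the head noun "map", at word 16.

16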